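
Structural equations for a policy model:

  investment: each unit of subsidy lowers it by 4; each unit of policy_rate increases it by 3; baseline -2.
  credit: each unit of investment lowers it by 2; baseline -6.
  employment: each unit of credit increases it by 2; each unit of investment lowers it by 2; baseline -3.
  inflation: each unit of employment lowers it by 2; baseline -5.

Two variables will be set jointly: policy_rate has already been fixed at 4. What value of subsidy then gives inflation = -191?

subsidy = 7

With policy_rate held at 4:
Substituting into the investment equation gives investment = -4*subsidy + 10.
Substituting into the credit equation gives credit = 8*subsidy - 26.
This gives employment = 24*subsidy - 75.
So inflation = -48*subsidy + 145.
Solve -48*subsidy + 145 = -191: subsidy = (-191 - 145) / -48 = 7.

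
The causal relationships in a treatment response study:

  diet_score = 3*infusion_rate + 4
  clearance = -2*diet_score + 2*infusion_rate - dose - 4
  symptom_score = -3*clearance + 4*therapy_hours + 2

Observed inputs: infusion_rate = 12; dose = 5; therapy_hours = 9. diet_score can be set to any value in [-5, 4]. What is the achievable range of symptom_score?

-37 to 17

Intervening on diet_score fixes its value directly, overriding its dependence on infusion_rate.
Substituting into the clearance equation gives clearance = -2*diet_score + 15.
Substituting into the symptom_score equation gives symptom_score = 6*diet_score - 7.
Linear in diet_score, so extremes are at the endpoints: diet_score = -5 gives symptom_score = -37; diet_score = 4 gives symptom_score = 17.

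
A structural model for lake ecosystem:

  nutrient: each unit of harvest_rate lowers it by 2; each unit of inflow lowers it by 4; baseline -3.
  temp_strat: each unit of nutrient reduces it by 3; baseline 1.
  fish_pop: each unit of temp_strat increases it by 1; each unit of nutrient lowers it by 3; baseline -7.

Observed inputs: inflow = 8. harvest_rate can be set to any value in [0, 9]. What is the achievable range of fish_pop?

204 to 312

Substituting into the nutrient equation gives nutrient = -2*harvest_rate - 35.
temp_strat becomes 6*harvest_rate + 106.
fish_pop becomes 12*harvest_rate + 204.
Linear in harvest_rate, so extremes are at the endpoints: harvest_rate = 0 gives fish_pop = 204; harvest_rate = 9 gives fish_pop = 312.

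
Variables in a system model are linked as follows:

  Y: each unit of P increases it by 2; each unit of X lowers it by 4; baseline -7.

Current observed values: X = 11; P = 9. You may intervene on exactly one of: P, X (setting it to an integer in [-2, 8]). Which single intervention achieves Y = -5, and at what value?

set X = 4

Intervening on P: Y = 2*P - 51. Reaching -5 requires P = 23, outside [-2, 8].
Intervening on X: with other inputs at their observed values, Y = -4*X + 11. Solving for -5 gives X = 4, within [-2, 8].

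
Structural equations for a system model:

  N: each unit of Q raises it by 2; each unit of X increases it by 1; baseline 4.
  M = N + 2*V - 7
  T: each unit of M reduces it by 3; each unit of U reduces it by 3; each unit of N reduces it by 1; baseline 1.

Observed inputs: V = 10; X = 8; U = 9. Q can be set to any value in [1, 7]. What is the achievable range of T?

Substituting into the N equation gives N = 2*Q + 12.
So M = 2*Q + 25.
T becomes -8*Q - 113.
Linear in Q, so extremes are at the endpoints: Q = 1 gives T = -121; Q = 7 gives T = -169.

-169 to -121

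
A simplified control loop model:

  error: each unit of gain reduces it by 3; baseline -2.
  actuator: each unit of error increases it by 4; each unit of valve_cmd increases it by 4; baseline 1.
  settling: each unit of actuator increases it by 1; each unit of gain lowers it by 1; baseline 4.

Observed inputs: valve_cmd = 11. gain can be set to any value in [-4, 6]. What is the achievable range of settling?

Substituting into the actuator equation gives actuator = -12*gain + 37.
This gives settling = -13*gain + 41.
Linear in gain, so extremes are at the endpoints: gain = -4 gives settling = 93; gain = 6 gives settling = -37.

-37 to 93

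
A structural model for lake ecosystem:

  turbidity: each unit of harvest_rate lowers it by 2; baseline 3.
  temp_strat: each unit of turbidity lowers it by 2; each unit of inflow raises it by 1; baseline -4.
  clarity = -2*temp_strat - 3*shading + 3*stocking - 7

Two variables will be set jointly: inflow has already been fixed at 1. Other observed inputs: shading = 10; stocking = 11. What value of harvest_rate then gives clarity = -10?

harvest_rate = 3

With inflow held at 1:
Substituting into the temp_strat equation gives temp_strat = 4*harvest_rate - 9.
Substituting into the clarity equation gives clarity = -8*harvest_rate + 14.
Solve -8*harvest_rate + 14 = -10: harvest_rate = (-10 - 14) / -8 = 3.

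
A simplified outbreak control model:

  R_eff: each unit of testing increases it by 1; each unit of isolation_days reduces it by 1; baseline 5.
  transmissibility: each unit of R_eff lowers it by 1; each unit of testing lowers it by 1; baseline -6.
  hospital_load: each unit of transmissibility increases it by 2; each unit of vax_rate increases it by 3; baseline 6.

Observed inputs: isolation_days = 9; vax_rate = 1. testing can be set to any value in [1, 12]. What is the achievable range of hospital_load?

-43 to 1

Substituting into the R_eff equation gives R_eff = testing - 4.
So transmissibility = -2*testing - 2.
This gives hospital_load = -4*testing + 5.
Linear in testing, so extremes are at the endpoints: testing = 1 gives hospital_load = 1; testing = 12 gives hospital_load = -43.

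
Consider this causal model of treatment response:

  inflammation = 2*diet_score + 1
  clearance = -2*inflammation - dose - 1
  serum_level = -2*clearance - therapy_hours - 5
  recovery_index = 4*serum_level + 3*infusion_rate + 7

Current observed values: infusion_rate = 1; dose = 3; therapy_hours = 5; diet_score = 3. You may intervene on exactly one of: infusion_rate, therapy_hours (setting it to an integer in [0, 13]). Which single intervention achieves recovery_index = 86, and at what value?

set therapy_hours = 12

Intervening on infusion_rate: recovery_index = 3*infusion_rate + 111. Reaching 86 requires infusion_rate = -25/3, not an integer.
Intervening on therapy_hours: with other inputs at their observed values, recovery_index = -4*therapy_hours + 134. Solving for 86 gives therapy_hours = 12, within [0, 13].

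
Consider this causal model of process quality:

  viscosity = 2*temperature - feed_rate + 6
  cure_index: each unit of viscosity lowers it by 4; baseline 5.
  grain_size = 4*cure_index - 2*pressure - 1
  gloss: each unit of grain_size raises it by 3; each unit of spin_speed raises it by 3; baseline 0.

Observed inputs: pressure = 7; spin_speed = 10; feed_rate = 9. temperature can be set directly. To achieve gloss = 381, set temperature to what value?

temperature = -2

Substituting into the viscosity equation gives viscosity = 2*temperature - 3.
So cure_index = -8*temperature + 17.
grain_size becomes -32*temperature + 53.
Substituting into the gloss equation gives gloss = -96*temperature + 189.
Solve -96*temperature + 189 = 381: temperature = (381 - 189) / -96 = -2.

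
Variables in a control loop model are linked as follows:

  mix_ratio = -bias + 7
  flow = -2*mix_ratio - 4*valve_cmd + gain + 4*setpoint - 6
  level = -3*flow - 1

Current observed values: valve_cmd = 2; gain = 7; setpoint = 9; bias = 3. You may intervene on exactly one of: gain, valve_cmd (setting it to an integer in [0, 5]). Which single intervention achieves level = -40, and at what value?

set valve_cmd = 4

Intervening on gain: level = -3*gain - 43. Reaching -40 requires gain = -1, outside [0, 5].
Intervening on valve_cmd: with other inputs at their observed values, level = 12*valve_cmd - 88. Solving for -40 gives valve_cmd = 4, within [0, 5].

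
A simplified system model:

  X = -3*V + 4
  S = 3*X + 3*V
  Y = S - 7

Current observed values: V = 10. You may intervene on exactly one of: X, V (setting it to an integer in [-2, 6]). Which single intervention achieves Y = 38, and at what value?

set X = 5

Intervening on X: with other inputs at their observed values, Y = 3*X + 23. Solving for 38 gives X = 5, within [-2, 6].
Intervening on V: Y = -6*V + 5. Reaching 38 requires V = -11/2, not an integer.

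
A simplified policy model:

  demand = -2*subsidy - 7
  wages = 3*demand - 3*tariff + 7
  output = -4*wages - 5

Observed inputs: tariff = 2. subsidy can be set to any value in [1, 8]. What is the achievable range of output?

Substituting into the wages equation gives wages = -6*subsidy - 20.
So output = 24*subsidy + 75.
Linear in subsidy, so extremes are at the endpoints: subsidy = 1 gives output = 99; subsidy = 8 gives output = 267.

99 to 267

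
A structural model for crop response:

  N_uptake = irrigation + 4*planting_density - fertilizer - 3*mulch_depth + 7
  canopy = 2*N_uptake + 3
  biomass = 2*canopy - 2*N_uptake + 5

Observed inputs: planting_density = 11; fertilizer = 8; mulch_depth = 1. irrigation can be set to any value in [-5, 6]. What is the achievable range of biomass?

81 to 103

Substituting into the N_uptake equation gives N_uptake = irrigation + 40.
canopy becomes 2*irrigation + 83.
This gives biomass = 2*irrigation + 91.
Linear in irrigation, so extremes are at the endpoints: irrigation = -5 gives biomass = 81; irrigation = 6 gives biomass = 103.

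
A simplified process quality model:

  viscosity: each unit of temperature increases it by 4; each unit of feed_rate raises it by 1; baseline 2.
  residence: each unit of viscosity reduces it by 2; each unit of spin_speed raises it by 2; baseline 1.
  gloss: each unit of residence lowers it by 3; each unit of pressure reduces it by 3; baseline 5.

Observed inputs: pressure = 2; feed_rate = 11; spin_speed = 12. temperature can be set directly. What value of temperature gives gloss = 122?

temperature = 5

Substituting into the viscosity equation gives viscosity = 4*temperature + 13.
Substituting into the residence equation gives residence = -8*temperature - 1.
Substituting into the gloss equation gives gloss = 24*temperature + 2.
Solve 24*temperature + 2 = 122: temperature = (122 - 2) / 24 = 5.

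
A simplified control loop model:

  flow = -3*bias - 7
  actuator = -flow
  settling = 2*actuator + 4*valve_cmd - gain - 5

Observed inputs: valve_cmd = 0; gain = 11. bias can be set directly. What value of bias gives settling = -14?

Substituting into the actuator equation gives actuator = 3*bias + 7.
This gives settling = 6*bias - 2.
Solve 6*bias - 2 = -14: bias = (-14 + 2) / 6 = -2.

bias = -2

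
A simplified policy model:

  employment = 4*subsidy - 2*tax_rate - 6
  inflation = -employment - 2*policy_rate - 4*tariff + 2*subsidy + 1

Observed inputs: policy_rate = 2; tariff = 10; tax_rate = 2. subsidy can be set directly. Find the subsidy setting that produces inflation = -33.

Substituting into the employment equation gives employment = 4*subsidy - 10.
Substituting into the inflation equation gives inflation = -2*subsidy - 33.
Solve -2*subsidy - 33 = -33: subsidy = (-33 + 33) / -2 = 0.

subsidy = 0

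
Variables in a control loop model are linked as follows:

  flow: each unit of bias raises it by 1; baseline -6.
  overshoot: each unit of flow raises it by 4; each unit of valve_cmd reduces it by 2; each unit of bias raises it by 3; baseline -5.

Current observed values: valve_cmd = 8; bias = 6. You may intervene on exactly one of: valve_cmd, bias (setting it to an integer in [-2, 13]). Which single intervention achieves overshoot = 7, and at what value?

Intervening on valve_cmd: with other inputs at their observed values, overshoot = -2*valve_cmd + 13. Solving for 7 gives valve_cmd = 3, within [-2, 13].
Intervening on bias: overshoot = 7*bias - 45. Reaching 7 requires bias = 52/7, not an integer.

set valve_cmd = 3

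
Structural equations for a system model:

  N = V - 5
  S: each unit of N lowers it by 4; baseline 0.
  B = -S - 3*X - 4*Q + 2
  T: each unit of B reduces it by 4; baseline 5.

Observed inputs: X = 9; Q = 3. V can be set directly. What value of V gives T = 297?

V = -4

Substituting into the S equation gives S = -4*V + 20.
Substituting into the B equation gives B = 4*V - 57.
T becomes -16*V + 233.
Solve -16*V + 233 = 297: V = (297 - 233) / -16 = -4.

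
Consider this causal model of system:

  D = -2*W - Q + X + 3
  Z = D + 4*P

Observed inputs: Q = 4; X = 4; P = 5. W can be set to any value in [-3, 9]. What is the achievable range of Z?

Substituting into the D equation gives D = -2*W + 3.
Z becomes -2*W + 23.
Linear in W, so extremes are at the endpoints: W = -3 gives Z = 29; W = 9 gives Z = 5.

5 to 29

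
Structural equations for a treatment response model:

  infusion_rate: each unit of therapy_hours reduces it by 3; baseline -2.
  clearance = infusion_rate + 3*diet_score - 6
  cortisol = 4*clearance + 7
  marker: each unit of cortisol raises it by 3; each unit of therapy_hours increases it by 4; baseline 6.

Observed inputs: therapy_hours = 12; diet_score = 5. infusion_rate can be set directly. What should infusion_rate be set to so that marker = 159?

infusion_rate = -2

Intervening on infusion_rate fixes its value directly, overriding its dependence on therapy_hours.
Substituting into the clearance equation gives clearance = infusion_rate + 9.
cortisol becomes 4*infusion_rate + 43.
So marker = 12*infusion_rate + 183.
Solve 12*infusion_rate + 183 = 159: infusion_rate = (159 - 183) / 12 = -2.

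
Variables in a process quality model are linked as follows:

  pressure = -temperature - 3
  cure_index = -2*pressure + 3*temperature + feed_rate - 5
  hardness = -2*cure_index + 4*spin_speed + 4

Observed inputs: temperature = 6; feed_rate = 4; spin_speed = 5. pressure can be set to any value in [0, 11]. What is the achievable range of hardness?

-10 to 34

Intervening on pressure fixes its value directly, overriding its dependence on temperature.
Substituting into the cure_index equation gives cure_index = -2*pressure + 17.
This gives hardness = 4*pressure - 10.
Linear in pressure, so extremes are at the endpoints: pressure = 0 gives hardness = -10; pressure = 11 gives hardness = 34.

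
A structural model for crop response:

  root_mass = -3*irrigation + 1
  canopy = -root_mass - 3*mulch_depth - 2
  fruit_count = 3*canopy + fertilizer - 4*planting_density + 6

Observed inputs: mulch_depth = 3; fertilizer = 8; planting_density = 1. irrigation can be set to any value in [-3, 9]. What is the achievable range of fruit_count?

Substituting into the canopy equation gives canopy = 3*irrigation - 12.
Substituting into the fruit_count equation gives fruit_count = 9*irrigation - 26.
Linear in irrigation, so extremes are at the endpoints: irrigation = -3 gives fruit_count = -53; irrigation = 9 gives fruit_count = 55.

-53 to 55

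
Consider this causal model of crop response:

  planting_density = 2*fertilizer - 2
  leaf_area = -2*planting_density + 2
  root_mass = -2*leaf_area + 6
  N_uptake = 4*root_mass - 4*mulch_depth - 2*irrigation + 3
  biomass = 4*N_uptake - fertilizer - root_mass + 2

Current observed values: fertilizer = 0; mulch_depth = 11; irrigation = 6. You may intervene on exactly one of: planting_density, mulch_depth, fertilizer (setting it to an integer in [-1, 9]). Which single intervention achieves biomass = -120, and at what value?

set planting_density = 1

Intervening on planting_density: with other inputs at their observed values, biomass = 60*planting_density - 180. Solving for -120 gives planting_density = 1, within [-1, 9].
Intervening on mulch_depth: biomass = -16*mulch_depth - 124. Reaching -120 requires mulch_depth = -1/4, not an integer.
Intervening on fertilizer: biomass = 119*fertilizer - 300. Reaching -120 requires fertilizer = 180/119, not an integer.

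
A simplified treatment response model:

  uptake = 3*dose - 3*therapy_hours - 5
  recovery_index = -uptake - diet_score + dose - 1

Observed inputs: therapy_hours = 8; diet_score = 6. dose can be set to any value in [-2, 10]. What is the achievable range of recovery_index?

Substituting into the uptake equation gives uptake = 3*dose - 29.
So recovery_index = -2*dose + 22.
Linear in dose, so extremes are at the endpoints: dose = -2 gives recovery_index = 26; dose = 10 gives recovery_index = 2.

2 to 26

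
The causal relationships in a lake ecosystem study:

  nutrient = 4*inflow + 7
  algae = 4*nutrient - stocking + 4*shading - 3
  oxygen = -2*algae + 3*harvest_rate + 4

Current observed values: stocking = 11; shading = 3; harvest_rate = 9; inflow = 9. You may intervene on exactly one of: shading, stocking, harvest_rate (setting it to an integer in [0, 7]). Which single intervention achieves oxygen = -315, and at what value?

set harvest_rate = 7

Intervening on shading: oxygen = -8*shading - 285. Reaching -315 requires shading = 15/4, not an integer.
Intervening on stocking: oxygen = 2*stocking - 331. Reaching -315 requires stocking = 8, outside [0, 7].
Intervening on harvest_rate: with other inputs at their observed values, oxygen = 3*harvest_rate - 336. Solving for -315 gives harvest_rate = 7, within [0, 7].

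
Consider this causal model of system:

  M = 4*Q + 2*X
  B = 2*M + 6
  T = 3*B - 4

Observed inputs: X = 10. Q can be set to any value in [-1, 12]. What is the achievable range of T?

110 to 422

Substituting into the M equation gives M = 4*Q + 20.
So B = 8*Q + 46.
Substituting into the T equation gives T = 24*Q + 134.
Linear in Q, so extremes are at the endpoints: Q = -1 gives T = 110; Q = 12 gives T = 422.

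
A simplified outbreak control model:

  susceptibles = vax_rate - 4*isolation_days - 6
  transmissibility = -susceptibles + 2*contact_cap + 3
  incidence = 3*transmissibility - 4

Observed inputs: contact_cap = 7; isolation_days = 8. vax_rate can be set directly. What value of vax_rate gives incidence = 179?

vax_rate = -6

Substituting into the susceptibles equation gives susceptibles = vax_rate - 38.
Substituting into the transmissibility equation gives transmissibility = -vax_rate + 55.
Substituting into the incidence equation gives incidence = -3*vax_rate + 161.
Solve -3*vax_rate + 161 = 179: vax_rate = (179 - 161) / -3 = -6.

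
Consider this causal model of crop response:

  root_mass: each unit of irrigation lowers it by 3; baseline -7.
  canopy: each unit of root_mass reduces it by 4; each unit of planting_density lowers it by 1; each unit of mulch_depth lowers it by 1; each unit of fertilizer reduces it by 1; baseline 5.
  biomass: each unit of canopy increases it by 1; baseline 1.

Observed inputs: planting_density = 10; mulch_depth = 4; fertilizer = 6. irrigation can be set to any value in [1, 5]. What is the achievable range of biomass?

26 to 74

Substituting into the canopy equation gives canopy = 12*irrigation + 13.
Substituting into the biomass equation gives biomass = 12*irrigation + 14.
Linear in irrigation, so extremes are at the endpoints: irrigation = 1 gives biomass = 26; irrigation = 5 gives biomass = 74.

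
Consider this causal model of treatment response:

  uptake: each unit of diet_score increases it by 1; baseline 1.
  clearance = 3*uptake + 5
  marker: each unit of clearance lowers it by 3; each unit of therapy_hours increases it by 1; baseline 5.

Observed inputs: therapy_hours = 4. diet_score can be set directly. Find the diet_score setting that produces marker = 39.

diet_score = -6

Substituting into the clearance equation gives clearance = 3*diet_score + 8.
This gives marker = -9*diet_score - 15.
Solve -9*diet_score - 15 = 39: diet_score = (39 + 15) / -9 = -6.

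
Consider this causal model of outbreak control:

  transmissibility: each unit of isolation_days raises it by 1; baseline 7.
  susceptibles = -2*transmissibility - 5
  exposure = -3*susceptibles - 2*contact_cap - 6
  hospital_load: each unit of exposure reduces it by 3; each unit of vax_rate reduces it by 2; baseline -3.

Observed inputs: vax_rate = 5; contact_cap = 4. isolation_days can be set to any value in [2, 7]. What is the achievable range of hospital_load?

-268 to -178

Substituting into the susceptibles equation gives susceptibles = -2*isolation_days - 19.
So exposure = 6*isolation_days + 43.
Substituting into the hospital_load equation gives hospital_load = -18*isolation_days - 142.
Linear in isolation_days, so extremes are at the endpoints: isolation_days = 2 gives hospital_load = -178; isolation_days = 7 gives hospital_load = -268.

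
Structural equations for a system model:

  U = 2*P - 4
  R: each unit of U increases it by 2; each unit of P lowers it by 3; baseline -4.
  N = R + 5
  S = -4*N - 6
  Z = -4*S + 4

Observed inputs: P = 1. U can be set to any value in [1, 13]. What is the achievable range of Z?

28 to 412

Intervening on U fixes its value directly, overriding its dependence on P.
Substituting into the R equation gives R = 2*U - 7.
Substituting into the N equation gives N = 2*U - 2.
This gives S = -8*U + 2.
Substituting into the Z equation gives Z = 32*U - 4.
Linear in U, so extremes are at the endpoints: U = 1 gives Z = 28; U = 13 gives Z = 412.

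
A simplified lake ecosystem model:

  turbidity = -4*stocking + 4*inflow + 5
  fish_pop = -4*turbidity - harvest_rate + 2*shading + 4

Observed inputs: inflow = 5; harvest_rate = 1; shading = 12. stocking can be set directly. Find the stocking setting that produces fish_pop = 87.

Substituting into the turbidity equation gives turbidity = -4*stocking + 25.
Substituting into the fish_pop equation gives fish_pop = 16*stocking - 73.
Solve 16*stocking - 73 = 87: stocking = (87 + 73) / 16 = 10.

stocking = 10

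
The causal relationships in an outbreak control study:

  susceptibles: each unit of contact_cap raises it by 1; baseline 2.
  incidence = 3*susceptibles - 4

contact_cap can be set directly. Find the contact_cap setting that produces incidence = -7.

Substituting into the incidence equation gives incidence = 3*contact_cap + 2.
Solve 3*contact_cap + 2 = -7: contact_cap = (-7 - 2) / 3 = -3.

contact_cap = -3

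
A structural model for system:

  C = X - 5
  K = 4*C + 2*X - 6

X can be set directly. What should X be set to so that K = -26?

Substituting into the K equation gives K = 6*X - 26.
Solve 6*X - 26 = -26: X = (-26 + 26) / 6 = 0.

X = 0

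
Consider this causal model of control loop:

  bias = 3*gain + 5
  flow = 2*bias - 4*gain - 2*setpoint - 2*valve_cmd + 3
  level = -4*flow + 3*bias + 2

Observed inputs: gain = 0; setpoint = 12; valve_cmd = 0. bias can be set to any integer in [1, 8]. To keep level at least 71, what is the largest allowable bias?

bias = 3

Intervening on bias fixes its value directly, overriding its dependence on gain.
Substituting into the flow equation gives flow = 2*bias - 21.
So level = -5*bias + 86.
Require -5*bias + 86 ≥ 71, so bias ≤ 3.
The largest integer in [1, 8] satisfying this is 3.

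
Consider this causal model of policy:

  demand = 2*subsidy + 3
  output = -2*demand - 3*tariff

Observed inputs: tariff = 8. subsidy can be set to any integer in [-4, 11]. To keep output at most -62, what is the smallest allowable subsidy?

subsidy = 8

Substituting into the output equation gives output = -4*subsidy - 30.
Require -4*subsidy - 30 ≤ -62, so subsidy ≥ 8.
The smallest integer in [-4, 11] satisfying this is 8.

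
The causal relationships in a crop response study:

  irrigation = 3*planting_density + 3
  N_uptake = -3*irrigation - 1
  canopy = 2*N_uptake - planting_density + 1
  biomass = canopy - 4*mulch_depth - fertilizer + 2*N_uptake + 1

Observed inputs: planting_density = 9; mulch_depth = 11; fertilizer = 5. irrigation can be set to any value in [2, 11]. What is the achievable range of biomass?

Intervening on irrigation fixes its value directly, overriding its dependence on planting_density.
Substituting into the canopy equation gives canopy = -6*irrigation - 10.
Substituting into the biomass equation gives biomass = -12*irrigation - 60.
Linear in irrigation, so extremes are at the endpoints: irrigation = 2 gives biomass = -84; irrigation = 11 gives biomass = -192.

-192 to -84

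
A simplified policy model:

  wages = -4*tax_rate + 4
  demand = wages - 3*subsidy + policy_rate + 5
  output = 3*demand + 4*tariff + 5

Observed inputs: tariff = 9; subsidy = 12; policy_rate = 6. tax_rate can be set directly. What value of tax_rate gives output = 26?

Substituting into the demand equation gives demand = -4*tax_rate - 21.
output becomes -12*tax_rate - 22.
Solve -12*tax_rate - 22 = 26: tax_rate = (26 + 22) / -12 = -4.

tax_rate = -4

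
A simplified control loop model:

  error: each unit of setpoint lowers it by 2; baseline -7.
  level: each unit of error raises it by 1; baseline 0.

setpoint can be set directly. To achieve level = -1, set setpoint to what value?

Substituting into the level equation gives level = -2*setpoint - 7.
Solve -2*setpoint - 7 = -1: setpoint = (-1 + 7) / -2 = -3.

setpoint = -3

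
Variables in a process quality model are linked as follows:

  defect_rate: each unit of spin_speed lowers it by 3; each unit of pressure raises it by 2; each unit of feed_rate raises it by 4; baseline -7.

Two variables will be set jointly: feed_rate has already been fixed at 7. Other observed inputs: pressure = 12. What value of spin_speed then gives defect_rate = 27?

With feed_rate held at 7:
Substituting into the defect_rate equation gives defect_rate = -3*spin_speed + 45.
Solve -3*spin_speed + 45 = 27: spin_speed = (27 - 45) / -3 = 6.

spin_speed = 6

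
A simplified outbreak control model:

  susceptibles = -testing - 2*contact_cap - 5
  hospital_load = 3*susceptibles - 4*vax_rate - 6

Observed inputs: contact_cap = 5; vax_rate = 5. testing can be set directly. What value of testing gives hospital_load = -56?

Substituting into the susceptibles equation gives susceptibles = -testing - 15.
Substituting into the hospital_load equation gives hospital_load = -3*testing - 71.
Solve -3*testing - 71 = -56: testing = (-56 + 71) / -3 = -5.

testing = -5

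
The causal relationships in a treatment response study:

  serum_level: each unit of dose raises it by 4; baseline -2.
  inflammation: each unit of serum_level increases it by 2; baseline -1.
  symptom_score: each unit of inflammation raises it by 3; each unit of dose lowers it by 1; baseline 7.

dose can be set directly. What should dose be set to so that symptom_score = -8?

dose = 0

Substituting into the inflammation equation gives inflammation = 8*dose - 5.
Substituting into the symptom_score equation gives symptom_score = 23*dose - 8.
Solve 23*dose - 8 = -8: dose = (-8 + 8) / 23 = 0.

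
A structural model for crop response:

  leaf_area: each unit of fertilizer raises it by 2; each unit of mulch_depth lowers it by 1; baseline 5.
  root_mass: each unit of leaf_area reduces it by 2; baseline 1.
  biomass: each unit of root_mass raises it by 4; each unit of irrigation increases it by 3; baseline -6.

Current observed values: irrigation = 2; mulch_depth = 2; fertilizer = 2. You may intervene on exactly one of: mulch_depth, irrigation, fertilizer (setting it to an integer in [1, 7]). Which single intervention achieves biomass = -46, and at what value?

set irrigation = 4

Intervening on mulch_depth: biomass = 8*mulch_depth - 68. Reaching -46 requires mulch_depth = 11/4, not an integer.
Intervening on irrigation: with other inputs at their observed values, biomass = 3*irrigation - 58. Solving for -46 gives irrigation = 4, within [1, 7].
Intervening on fertilizer: biomass = -16*fertilizer - 20. Reaching -46 requires fertilizer = 13/8, not an integer.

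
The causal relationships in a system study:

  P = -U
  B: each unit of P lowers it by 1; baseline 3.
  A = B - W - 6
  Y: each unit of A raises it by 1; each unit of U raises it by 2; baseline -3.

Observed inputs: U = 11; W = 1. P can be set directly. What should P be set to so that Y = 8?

Intervening on P fixes its value directly, overriding its dependence on U.
Substituting into the A equation gives A = -P - 4.
Substituting into the Y equation gives Y = -P + 15.
Solve -P + 15 = 8: P = (8 - 15) / -1 = 7.

P = 7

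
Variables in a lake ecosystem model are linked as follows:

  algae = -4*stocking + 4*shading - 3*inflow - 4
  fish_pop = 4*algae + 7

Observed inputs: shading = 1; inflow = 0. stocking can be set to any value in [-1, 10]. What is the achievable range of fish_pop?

Substituting into the algae equation gives algae = -4*stocking.
Substituting into the fish_pop equation gives fish_pop = -16*stocking + 7.
Linear in stocking, so extremes are at the endpoints: stocking = -1 gives fish_pop = 23; stocking = 10 gives fish_pop = -153.

-153 to 23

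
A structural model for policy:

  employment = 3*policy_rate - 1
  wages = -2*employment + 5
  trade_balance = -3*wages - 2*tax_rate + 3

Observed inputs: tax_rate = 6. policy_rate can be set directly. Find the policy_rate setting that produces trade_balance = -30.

Substituting into the wages equation gives wages = -6*policy_rate + 7.
trade_balance becomes 18*policy_rate - 30.
Solve 18*policy_rate - 30 = -30: policy_rate = (-30 + 30) / 18 = 0.

policy_rate = 0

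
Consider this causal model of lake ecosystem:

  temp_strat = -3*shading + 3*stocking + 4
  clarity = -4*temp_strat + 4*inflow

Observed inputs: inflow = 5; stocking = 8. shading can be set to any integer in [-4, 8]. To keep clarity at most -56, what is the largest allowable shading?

Substituting into the temp_strat equation gives temp_strat = -3*shading + 28.
clarity becomes 12*shading - 92.
Require 12*shading - 92 ≤ -56, so shading ≤ 3.
The largest integer in [-4, 8] satisfying this is 3.

shading = 3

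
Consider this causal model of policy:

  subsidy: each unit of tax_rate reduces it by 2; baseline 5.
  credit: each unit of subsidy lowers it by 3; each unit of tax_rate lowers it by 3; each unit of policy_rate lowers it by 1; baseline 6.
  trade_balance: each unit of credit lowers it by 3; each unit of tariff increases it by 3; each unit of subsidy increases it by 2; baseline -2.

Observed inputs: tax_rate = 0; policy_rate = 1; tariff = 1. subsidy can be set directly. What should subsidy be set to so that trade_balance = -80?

subsidy = -6

Intervening on subsidy fixes its value directly, overriding its dependence on tax_rate.
Substituting into the credit equation gives credit = -3*subsidy + 5.
This gives trade_balance = 11*subsidy - 14.
Solve 11*subsidy - 14 = -80: subsidy = (-80 + 14) / 11 = -6.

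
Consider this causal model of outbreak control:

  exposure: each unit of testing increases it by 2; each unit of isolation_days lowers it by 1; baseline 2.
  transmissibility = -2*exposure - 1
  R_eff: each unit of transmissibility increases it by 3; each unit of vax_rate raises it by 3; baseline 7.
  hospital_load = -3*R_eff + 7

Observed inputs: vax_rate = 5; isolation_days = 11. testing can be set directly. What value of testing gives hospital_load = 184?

Substituting into the exposure equation gives exposure = 2*testing - 9.
So transmissibility = -4*testing + 17.
R_eff becomes -12*testing + 73.
Substituting into the hospital_load equation gives hospital_load = 36*testing - 212.
Solve 36*testing - 212 = 184: testing = (184 + 212) / 36 = 11.

testing = 11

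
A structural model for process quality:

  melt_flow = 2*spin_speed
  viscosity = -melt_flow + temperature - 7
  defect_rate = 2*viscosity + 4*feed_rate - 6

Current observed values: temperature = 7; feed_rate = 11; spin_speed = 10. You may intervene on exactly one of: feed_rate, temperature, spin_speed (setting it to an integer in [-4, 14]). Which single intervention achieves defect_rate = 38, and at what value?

set spin_speed = 0

Intervening on feed_rate: defect_rate = 4*feed_rate - 46. Reaching 38 requires feed_rate = 21, outside [-4, 14].
Intervening on temperature: defect_rate = 2*temperature - 16. Reaching 38 requires temperature = 27, outside [-4, 14].
Intervening on spin_speed: with other inputs at their observed values, defect_rate = -4*spin_speed + 38. Solving for 38 gives spin_speed = 0, within [-4, 14].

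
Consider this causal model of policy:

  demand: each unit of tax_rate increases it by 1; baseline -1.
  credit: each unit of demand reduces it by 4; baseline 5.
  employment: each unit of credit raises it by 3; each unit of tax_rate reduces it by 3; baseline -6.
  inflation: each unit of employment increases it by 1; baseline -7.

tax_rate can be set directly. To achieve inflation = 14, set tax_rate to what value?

tax_rate = 0

Substituting into the credit equation gives credit = -4*tax_rate + 9.
Substituting into the employment equation gives employment = -15*tax_rate + 21.
Substituting into the inflation equation gives inflation = -15*tax_rate + 14.
Solve -15*tax_rate + 14 = 14: tax_rate = (14 - 14) / -15 = 0.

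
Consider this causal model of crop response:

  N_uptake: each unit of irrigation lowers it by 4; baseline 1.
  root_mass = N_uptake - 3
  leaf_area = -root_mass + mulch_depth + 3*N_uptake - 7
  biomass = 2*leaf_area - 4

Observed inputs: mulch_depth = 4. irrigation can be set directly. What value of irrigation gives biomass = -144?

irrigation = 9

Substituting into the root_mass equation gives root_mass = -4*irrigation - 2.
Substituting into the leaf_area equation gives leaf_area = -8*irrigation + 2.
biomass becomes -16*irrigation.
Solve -16*irrigation = -144: irrigation = -144 / -16 = 9.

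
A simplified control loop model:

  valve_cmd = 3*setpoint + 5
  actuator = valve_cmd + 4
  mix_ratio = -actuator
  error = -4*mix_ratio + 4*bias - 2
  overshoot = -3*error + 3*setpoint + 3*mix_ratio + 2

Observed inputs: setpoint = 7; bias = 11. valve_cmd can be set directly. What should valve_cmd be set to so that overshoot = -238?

Intervening on valve_cmd fixes its value directly, overriding its dependence on setpoint.
Substituting into the mix_ratio equation gives mix_ratio = -valve_cmd - 4.
This gives error = 4*valve_cmd + 58.
overshoot becomes -15*valve_cmd - 163.
Solve -15*valve_cmd - 163 = -238: valve_cmd = (-238 + 163) / -15 = 5.

valve_cmd = 5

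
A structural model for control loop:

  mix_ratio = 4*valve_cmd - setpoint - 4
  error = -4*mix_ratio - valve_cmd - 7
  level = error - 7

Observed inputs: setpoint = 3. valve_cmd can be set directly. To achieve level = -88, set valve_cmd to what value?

Substituting into the mix_ratio equation gives mix_ratio = 4*valve_cmd - 7.
So error = -17*valve_cmd + 21.
Substituting into the level equation gives level = -17*valve_cmd + 14.
Solve -17*valve_cmd + 14 = -88: valve_cmd = (-88 - 14) / -17 = 6.

valve_cmd = 6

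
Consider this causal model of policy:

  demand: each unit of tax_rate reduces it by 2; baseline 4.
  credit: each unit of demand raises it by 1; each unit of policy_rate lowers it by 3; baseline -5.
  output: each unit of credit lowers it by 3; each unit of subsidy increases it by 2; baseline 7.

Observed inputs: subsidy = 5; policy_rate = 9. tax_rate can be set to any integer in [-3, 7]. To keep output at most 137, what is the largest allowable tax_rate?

Substituting into the credit equation gives credit = -2*tax_rate - 28.
Substituting into the output equation gives output = 6*tax_rate + 101.
Require 6*tax_rate + 101 ≤ 137, so tax_rate ≤ 6.
The largest integer in [-3, 7] satisfying this is 6.

tax_rate = 6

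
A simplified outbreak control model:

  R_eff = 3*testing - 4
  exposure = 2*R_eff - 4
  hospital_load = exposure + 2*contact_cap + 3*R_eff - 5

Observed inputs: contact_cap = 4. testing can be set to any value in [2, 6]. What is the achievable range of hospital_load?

9 to 69

Substituting into the exposure equation gives exposure = 6*testing - 12.
Substituting into the hospital_load equation gives hospital_load = 15*testing - 21.
Linear in testing, so extremes are at the endpoints: testing = 2 gives hospital_load = 9; testing = 6 gives hospital_load = 69.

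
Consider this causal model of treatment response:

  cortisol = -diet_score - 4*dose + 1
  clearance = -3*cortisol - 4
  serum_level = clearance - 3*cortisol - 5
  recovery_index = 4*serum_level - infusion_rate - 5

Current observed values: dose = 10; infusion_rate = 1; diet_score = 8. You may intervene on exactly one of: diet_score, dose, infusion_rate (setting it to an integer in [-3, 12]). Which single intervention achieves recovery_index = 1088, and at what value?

set infusion_rate = -1

Intervening on diet_score: recovery_index = 24*diet_score + 894. Reaching 1088 requires diet_score = 97/12, not an integer.
Intervening on dose: recovery_index = 96*dose + 126. Reaching 1088 requires dose = 481/48, not an integer.
Intervening on infusion_rate: with other inputs at their observed values, recovery_index = -infusion_rate + 1087. Solving for 1088 gives infusion_rate = -1, within [-3, 12].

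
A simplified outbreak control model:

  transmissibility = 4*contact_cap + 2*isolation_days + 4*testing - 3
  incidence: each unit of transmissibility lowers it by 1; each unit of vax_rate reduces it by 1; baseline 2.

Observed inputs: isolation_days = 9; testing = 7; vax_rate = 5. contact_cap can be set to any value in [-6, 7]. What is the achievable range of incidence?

-74 to -22

Substituting into the transmissibility equation gives transmissibility = 4*contact_cap + 43.
Substituting into the incidence equation gives incidence = -4*contact_cap - 46.
Linear in contact_cap, so extremes are at the endpoints: contact_cap = -6 gives incidence = -22; contact_cap = 7 gives incidence = -74.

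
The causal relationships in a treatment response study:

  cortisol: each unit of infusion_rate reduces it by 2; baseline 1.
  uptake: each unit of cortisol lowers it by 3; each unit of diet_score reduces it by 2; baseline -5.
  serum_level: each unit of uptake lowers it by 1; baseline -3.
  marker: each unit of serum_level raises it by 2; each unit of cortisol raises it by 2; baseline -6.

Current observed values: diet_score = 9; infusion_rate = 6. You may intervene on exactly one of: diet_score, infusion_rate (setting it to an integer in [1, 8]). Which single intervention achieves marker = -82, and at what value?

Intervening on diet_score: with other inputs at their observed values, marker = 4*diet_score - 90. Solving for -82 gives diet_score = 2, within [1, 8].
Intervening on infusion_rate: marker = -16*infusion_rate + 42. Reaching -82 requires infusion_rate = 31/4, not an integer.

set diet_score = 2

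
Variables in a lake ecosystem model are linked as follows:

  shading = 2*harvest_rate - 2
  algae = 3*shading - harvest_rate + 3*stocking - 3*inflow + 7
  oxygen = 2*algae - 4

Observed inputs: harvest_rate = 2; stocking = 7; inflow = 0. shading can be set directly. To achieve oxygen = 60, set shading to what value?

shading = 2

Intervening on shading fixes its value directly, overriding its dependence on harvest_rate.
Substituting into the algae equation gives algae = 3*shading + 26.
So oxygen = 6*shading + 48.
Solve 6*shading + 48 = 60: shading = (60 - 48) / 6 = 2.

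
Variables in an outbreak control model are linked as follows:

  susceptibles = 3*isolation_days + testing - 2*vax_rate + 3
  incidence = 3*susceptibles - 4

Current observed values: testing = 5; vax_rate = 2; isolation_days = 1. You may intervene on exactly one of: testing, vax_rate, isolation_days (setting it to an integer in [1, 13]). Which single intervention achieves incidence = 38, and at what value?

set testing = 12

Intervening on testing: with other inputs at their observed values, incidence = 3*testing + 2. Solving for 38 gives testing = 12, within [1, 13].
Intervening on vax_rate: incidence = -6*vax_rate + 29. Reaching 38 requires vax_rate = -3/2, not an integer.
Intervening on isolation_days: incidence = 9*isolation_days + 8. Reaching 38 requires isolation_days = 10/3, not an integer.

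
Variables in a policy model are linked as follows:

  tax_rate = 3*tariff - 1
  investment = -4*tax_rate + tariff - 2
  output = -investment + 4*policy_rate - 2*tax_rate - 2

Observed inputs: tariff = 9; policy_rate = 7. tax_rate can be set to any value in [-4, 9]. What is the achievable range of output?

Intervening on tax_rate fixes its value directly, overriding its dependence on tariff.
Substituting into the investment equation gives investment = -4*tax_rate + 7.
output becomes 2*tax_rate + 19.
Linear in tax_rate, so extremes are at the endpoints: tax_rate = -4 gives output = 11; tax_rate = 9 gives output = 37.

11 to 37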